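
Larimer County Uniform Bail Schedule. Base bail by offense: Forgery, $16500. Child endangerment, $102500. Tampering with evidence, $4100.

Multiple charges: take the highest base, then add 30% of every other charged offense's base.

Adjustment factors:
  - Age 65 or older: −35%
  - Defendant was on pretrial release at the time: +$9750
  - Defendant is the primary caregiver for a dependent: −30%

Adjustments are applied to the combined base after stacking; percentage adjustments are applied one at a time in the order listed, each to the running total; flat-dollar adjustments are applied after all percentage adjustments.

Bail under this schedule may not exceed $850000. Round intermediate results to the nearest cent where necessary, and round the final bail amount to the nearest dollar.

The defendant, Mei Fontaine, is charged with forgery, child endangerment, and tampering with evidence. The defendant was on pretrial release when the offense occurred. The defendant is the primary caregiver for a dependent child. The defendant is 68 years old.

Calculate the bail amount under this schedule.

$59199

Base amounts from the schedule: forgery $16500; child endangerment $102500; tampering with evidence $4100.
Stacking rule: highest base plus 30% of each additional charge. Highest is child endangerment at $102500. Additional: $16500 × 30% = $4950; $4100 × 30% = $1230. Combined base = $102500 + $6180 = $108680.
Age 65 or older (−35%): $108680 × 0.65 = $70642.
Defendant is the primary caregiver for a dependent (−30%): $70642 × 0.7 = $49449.40.
Defendant was on pretrial release at the time (+$9750 flat): $49449.40 + $9750 = $59199.40.
$59199.40 is within the $850000 maximum.
Rounded to the nearest dollar: $59199.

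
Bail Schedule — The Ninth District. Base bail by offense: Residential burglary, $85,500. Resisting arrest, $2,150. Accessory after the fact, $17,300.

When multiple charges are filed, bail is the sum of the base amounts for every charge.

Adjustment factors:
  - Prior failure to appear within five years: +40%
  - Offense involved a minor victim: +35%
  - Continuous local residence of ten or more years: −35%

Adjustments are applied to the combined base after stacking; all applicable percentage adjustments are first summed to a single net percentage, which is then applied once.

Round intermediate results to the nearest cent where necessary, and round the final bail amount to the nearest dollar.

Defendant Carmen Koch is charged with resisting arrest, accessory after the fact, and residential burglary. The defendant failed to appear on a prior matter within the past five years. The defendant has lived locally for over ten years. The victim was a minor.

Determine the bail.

$146,930

Base amounts from the schedule: resisting arrest $2,150; accessory after the fact $17,300; residential burglary $85,500.
Stacking rule: sum of all bases. $2,150 + $17,300 + $85,500 = $104,950.
Net percentage adjustment: +40% +35% −35% = +40%. $104,950 × 1.4 = $146,930.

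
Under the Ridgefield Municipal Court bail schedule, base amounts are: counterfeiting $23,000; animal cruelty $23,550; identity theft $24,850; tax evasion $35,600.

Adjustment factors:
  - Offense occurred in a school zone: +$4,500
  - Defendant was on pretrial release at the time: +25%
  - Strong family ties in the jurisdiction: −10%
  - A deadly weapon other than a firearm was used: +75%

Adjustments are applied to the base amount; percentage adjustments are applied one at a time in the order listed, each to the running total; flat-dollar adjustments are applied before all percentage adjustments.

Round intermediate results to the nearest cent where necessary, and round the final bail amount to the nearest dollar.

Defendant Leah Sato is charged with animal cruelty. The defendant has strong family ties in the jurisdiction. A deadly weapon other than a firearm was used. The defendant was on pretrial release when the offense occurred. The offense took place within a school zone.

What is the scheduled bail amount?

$55,223

Base amounts from the schedule: animal cruelty $23,550.
Single charge. Combined base = $23,550.
Offense occurred in a school zone (+$4,500 flat): $23,550 + $4,500 = $28,050.
Defendant was on pretrial release at the time (+25%): $28,050 × 1.25 = $35,062.50.
Strong family ties in the jurisdiction (−10%): $35,062.50 × 0.9 = $31,556.25.
A deadly weapon other than a firearm was used (+75%): $31,556.25 × 1.75 = $55,223.44.
Rounded to the nearest dollar: $55,223.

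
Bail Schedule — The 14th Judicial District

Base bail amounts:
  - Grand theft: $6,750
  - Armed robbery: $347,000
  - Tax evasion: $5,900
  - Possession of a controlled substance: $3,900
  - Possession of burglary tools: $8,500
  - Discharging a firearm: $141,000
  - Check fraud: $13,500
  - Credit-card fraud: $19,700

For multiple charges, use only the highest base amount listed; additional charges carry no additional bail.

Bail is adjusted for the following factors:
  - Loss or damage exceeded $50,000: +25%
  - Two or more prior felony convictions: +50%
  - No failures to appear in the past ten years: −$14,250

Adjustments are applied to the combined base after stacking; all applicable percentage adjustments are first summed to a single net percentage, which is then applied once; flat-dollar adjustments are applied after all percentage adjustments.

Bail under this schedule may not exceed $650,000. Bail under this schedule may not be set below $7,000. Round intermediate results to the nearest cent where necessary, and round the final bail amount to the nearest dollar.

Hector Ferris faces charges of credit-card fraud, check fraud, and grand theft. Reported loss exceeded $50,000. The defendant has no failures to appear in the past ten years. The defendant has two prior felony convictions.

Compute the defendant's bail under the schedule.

$20,225

Base amounts from the schedule: credit-card fraud $19,700; check fraud $13,500; grand theft $6,750.
Stacking rule: use the highest base only. Highest is credit-card fraud at $19,700. Combined base = $19,700.
Net percentage adjustment: +25% +50% = +75%. $19,700 × 1.75 = $34,475.
No failures to appear in the past ten years (−$14,250 flat): $34,475 − $14,250 = $20,225.
$20,225 is within the $650,000 maximum.
$20,225 is at or above the $7,000 minimum.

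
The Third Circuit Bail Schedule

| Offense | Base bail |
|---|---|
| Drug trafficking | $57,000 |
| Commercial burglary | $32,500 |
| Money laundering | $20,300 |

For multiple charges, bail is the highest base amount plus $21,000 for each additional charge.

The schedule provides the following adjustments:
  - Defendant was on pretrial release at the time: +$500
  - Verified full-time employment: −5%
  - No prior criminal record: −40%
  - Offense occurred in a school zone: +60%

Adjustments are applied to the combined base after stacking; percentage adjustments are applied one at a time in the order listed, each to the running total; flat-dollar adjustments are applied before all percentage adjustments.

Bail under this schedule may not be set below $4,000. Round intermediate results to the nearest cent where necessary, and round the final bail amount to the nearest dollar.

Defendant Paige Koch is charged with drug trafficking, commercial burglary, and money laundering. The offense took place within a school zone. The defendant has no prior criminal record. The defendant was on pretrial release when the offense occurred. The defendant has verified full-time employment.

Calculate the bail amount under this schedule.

Base amounts from the schedule: drug trafficking $57,000; commercial burglary $32,500; money laundering $20,300.
Stacking rule: highest base plus $21,000 per additional charge. Highest is drug trafficking at $57,000; 2 additional charges → +$42,000. Combined base = $99,000.
Defendant was on pretrial release at the time (+$500 flat): $99,000 + $500 = $99,500.
Verified full-time employment (−5%): $99,500 × 0.95 = $94,525.
No prior criminal record (−40%): $94,525 × 0.6 = $56,715.
Offense occurred in a school zone (+60%): $56,715 × 1.6 = $90,744.
$90,744 is at or above the $4,000 minimum.

$90,744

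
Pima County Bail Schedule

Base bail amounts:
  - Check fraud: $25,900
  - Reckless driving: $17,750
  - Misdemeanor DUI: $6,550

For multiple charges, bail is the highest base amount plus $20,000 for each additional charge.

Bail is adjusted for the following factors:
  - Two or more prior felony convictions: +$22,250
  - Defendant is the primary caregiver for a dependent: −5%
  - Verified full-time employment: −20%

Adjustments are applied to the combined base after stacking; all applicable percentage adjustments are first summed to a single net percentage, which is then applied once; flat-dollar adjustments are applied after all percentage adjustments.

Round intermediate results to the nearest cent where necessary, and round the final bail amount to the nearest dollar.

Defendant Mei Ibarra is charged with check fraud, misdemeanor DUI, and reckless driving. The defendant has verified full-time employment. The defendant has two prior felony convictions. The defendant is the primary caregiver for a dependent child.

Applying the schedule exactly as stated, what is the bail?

$71,675

Base amounts from the schedule: check fraud $25,900; misdemeanor DUI $6,550; reckless driving $17,750.
Stacking rule: highest base plus $20,000 per additional charge. Highest is check fraud at $25,900; 2 additional charges → +$40,000. Combined base = $65,900.
Net percentage adjustment: −5% −20% = −25%. $65,900 × 0.75 = $49,425.
Two or more prior felony convictions (+$22,250 flat): $49,425 + $22,250 = $71,675.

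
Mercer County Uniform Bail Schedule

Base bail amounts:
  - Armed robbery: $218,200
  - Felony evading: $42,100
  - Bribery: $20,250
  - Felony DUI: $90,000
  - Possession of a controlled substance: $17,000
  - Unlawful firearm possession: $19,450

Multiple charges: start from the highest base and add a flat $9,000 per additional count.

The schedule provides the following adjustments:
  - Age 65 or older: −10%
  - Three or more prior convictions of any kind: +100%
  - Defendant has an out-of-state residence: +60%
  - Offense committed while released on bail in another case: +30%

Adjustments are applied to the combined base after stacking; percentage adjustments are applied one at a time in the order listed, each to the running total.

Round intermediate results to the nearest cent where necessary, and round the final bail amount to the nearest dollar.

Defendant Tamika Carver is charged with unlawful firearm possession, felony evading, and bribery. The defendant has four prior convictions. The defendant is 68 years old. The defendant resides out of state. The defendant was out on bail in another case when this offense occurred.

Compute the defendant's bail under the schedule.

$225,014

Base amounts from the schedule: unlawful firearm possession $19,450; felony evading $42,100; bribery $20,250.
Stacking rule: highest base plus $9,000 per additional charge. Highest is felony evading at $42,100; 2 additional charges → +$18,000. Combined base = $60,100.
Age 65 or older (−10%): $60,100 × 0.9 = $54,090.
Three or more prior convictions of any kind (+100%): $54,090 × 2 = $108,180.
Defendant has an out-of-state residence (+60%): $108,180 × 1.6 = $173,088.
Offense committed while released on bail in another case (+30%): $173,088 × 1.3 = $225,014.40.
Rounded to the nearest dollar: $225,014.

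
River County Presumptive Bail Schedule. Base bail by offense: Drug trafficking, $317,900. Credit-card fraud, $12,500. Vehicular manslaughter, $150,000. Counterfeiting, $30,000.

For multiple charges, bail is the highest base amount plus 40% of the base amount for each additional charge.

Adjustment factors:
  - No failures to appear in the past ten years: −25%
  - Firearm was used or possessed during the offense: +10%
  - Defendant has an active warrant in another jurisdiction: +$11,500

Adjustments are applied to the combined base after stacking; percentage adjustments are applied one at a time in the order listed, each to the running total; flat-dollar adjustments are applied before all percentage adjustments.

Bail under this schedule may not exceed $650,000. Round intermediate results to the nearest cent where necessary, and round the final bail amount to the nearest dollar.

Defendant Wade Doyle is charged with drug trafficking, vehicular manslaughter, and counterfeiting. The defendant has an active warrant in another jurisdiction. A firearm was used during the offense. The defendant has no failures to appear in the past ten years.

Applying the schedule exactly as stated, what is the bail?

Base amounts from the schedule: drug trafficking $317,900; vehicular manslaughter $150,000; counterfeiting $30,000.
Stacking rule: highest base plus 40% of each additional charge. Highest is drug trafficking at $317,900. Additional: $150,000 × 40% = $60,000; $30,000 × 40% = $12,000. Combined base = $317,900 + $72,000 = $389,900.
Defendant has an active warrant in another jurisdiction (+$11,500 flat): $389,900 + $11,500 = $401,400.
No failures to appear in the past ten years (−25%): $401,400 × 0.75 = $301,050.
Firearm was used or possessed during the offense (+10%): $301,050 × 1.1 = $331,155.
$331,155 is within the $650,000 maximum.

$331,155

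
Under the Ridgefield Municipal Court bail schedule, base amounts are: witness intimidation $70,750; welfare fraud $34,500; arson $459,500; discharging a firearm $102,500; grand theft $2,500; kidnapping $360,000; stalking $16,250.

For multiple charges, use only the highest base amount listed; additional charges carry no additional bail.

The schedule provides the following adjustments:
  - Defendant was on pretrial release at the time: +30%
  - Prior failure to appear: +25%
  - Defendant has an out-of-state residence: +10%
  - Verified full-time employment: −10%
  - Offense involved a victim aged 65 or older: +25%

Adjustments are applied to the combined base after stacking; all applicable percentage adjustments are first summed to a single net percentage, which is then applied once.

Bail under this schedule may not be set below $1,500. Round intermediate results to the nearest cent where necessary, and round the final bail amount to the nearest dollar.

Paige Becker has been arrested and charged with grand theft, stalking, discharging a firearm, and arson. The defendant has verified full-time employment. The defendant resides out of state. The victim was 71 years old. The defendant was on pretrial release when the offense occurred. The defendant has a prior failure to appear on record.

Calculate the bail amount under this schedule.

Base amounts from the schedule: grand theft $2,500; stalking $16,250; discharging a firearm $102,500; arson $459,500.
Stacking rule: use the highest base only. Highest is arson at $459,500. Combined base = $459,500.
Net percentage adjustment: +30% +25% +10% −10% +25% = +80%. $459,500 × 1.8 = $827,100.
$827,100 is at or above the $1,500 minimum.

$827,100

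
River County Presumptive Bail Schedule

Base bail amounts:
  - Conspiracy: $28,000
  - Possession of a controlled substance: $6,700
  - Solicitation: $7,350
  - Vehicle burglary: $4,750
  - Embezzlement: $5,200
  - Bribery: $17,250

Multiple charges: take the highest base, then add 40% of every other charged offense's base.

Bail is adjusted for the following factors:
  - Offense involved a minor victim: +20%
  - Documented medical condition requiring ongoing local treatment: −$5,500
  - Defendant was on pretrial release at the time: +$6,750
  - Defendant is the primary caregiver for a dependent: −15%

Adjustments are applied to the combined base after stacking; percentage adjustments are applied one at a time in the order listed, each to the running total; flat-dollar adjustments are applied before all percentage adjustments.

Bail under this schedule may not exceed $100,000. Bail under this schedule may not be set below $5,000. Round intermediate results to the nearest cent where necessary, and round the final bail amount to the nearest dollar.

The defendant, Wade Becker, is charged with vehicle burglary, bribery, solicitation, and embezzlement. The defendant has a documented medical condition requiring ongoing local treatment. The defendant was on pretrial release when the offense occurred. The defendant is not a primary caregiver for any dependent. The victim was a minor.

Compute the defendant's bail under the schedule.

Base amounts from the schedule: vehicle burglary $4,750; bribery $17,250; solicitation $7,350; embezzlement $5,200.
Stacking rule: highest base plus 40% of each additional charge. Highest is bribery at $17,250. Additional: $4,750 × 40% = $1,900; $7,350 × 40% = $2,940; $5,200 × 40% = $2,080. Combined base = $17,250 + $6,920 = $24,170.
Documented medical condition requiring ongoing local treatment (−$5,500 flat): $24,170 − $5,500 = $18,670.
Defendant was on pretrial release at the time (+$6,750 flat): $18,670 + $6,750 = $25,420.
Offense involved a minor victim (+20%): $25,420 × 1.2 = $30,504.
$30,504 is within the $100,000 maximum.
$30,504 is at or above the $5,000 minimum.

$30,504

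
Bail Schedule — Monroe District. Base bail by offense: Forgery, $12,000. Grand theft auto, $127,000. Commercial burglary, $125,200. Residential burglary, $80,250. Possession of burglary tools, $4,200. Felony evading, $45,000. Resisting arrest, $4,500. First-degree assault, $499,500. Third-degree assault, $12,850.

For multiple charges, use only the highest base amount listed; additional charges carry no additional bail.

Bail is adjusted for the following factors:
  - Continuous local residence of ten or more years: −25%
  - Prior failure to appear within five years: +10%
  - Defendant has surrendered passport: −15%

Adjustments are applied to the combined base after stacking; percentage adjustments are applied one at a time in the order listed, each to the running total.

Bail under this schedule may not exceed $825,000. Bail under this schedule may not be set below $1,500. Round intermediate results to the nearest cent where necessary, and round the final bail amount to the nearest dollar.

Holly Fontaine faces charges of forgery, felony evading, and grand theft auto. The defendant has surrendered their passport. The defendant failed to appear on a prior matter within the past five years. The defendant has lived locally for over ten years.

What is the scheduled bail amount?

Base amounts from the schedule: forgery $12,000; felony evading $45,000; grand theft auto $127,000.
Stacking rule: use the highest base only. Highest is grand theft auto at $127,000. Combined base = $127,000.
Continuous local residence of ten or more years (−25%): $127,000 × 0.75 = $95,250.
Prior failure to appear within five years (+10%): $95,250 × 1.1 = $104,775.
Defendant has surrendered passport (−15%): $104,775 × 0.85 = $89,058.75.
$89,058.75 is within the $825,000 maximum.
$89,058.75 is at or above the $1,500 minimum.
Rounded to the nearest dollar: $89,059.

$89,059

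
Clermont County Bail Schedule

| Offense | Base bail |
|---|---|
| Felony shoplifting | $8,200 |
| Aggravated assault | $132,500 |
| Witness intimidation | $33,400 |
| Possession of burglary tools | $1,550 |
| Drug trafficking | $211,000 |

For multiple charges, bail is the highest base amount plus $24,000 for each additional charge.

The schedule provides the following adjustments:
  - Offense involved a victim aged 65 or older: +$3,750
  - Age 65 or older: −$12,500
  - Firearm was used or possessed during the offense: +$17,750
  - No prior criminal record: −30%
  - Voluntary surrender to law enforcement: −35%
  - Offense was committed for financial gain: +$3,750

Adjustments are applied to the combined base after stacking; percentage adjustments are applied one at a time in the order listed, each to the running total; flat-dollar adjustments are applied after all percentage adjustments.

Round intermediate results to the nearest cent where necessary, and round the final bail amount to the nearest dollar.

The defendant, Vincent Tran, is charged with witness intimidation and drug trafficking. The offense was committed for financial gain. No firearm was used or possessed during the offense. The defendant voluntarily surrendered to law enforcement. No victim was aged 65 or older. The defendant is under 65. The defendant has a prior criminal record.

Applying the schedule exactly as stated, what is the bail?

Base amounts from the schedule: witness intimidation $33,400; drug trafficking $211,000.
Stacking rule: highest base plus $24,000 per additional charge. Highest is drug trafficking at $211,000; 1 additional charge → +$24,000. Combined base = $235,000.
Voluntary surrender to law enforcement (−35%): $235,000 × 0.65 = $152,750.
Offense was committed for financial gain (+$3,750 flat): $152,750 + $3,750 = $156,500.

$156,500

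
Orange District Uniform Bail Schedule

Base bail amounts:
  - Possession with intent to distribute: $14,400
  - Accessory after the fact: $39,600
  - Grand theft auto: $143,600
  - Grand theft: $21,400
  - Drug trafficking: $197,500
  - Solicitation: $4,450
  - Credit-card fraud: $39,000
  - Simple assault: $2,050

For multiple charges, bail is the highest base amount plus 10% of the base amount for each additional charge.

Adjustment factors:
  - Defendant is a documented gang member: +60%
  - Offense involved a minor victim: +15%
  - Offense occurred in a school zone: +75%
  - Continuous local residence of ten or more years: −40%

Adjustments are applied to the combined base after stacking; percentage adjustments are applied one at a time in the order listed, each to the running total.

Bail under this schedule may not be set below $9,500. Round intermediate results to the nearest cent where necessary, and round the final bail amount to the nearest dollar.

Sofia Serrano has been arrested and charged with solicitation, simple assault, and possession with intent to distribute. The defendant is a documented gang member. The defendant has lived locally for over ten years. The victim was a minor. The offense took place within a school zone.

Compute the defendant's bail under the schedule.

$29,077

Base amounts from the schedule: solicitation $4,450; simple assault $2,050; possession with intent to distribute $14,400.
Stacking rule: highest base plus 10% of each additional charge. Highest is possession with intent to distribute at $14,400. Additional: $4,450 × 10% = $445; $2,050 × 10% = $205. Combined base = $14,400 + $650 = $15,050.
Defendant is a documented gang member (+60%): $15,050 × 1.6 = $24,080.
Offense involved a minor victim (+15%): $24,080 × 1.15 = $27,692.
Offense occurred in a school zone (+75%): $27,692 × 1.75 = $48,461.
Continuous local residence of ten or more years (−40%): $48,461 × 0.6 = $29,076.60.
$29,076.60 is at or above the $9,500 minimum.
Rounded to the nearest dollar: $29,077.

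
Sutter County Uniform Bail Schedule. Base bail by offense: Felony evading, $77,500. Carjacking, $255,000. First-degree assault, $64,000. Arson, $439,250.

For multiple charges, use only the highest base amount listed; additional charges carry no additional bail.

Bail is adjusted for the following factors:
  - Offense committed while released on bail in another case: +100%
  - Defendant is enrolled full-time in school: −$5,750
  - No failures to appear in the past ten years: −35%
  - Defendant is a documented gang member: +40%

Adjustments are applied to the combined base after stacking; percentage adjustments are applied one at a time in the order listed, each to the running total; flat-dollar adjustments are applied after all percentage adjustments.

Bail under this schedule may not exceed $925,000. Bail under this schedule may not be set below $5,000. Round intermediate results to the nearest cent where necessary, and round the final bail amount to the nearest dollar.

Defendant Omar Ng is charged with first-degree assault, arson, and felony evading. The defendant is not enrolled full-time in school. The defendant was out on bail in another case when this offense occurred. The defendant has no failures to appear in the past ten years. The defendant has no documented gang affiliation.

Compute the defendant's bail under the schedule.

Base amounts from the schedule: first-degree assault $64,000; arson $439,250; felony evading $77,500.
Stacking rule: use the highest base only. Highest is arson at $439,250. Combined base = $439,250.
Offense committed while released on bail in another case (+100%): $439,250 × 2 = $878,500.
No failures to appear in the past ten years (−35%): $878,500 × 0.65 = $571,025.
$571,025 is within the $925,000 maximum.
$571,025 is at or above the $5,000 minimum.

$571,025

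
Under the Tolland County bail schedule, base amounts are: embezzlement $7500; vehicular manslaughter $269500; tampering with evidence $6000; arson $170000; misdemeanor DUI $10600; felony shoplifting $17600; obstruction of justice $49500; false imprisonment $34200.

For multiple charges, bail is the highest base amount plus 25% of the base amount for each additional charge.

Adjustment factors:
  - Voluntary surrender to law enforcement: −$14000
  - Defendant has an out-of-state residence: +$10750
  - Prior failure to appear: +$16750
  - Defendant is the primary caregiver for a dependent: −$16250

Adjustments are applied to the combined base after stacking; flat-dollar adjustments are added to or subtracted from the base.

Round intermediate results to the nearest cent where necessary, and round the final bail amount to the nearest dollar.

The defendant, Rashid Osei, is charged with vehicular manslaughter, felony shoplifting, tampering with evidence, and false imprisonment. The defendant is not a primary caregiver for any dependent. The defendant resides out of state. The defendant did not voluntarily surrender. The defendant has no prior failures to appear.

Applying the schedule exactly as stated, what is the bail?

$294700

Base amounts from the schedule: vehicular manslaughter $269500; felony shoplifting $17600; tampering with evidence $6000; false imprisonment $34200.
Stacking rule: highest base plus 25% of each additional charge. Highest is vehicular manslaughter at $269500. Additional: $17600 × 25% = $4400; $6000 × 25% = $1500; $34200 × 25% = $8550. Combined base = $269500 + $14450 = $283950.
Defendant has an out-of-state residence (+$10750 flat): $283950 + $10750 = $294700.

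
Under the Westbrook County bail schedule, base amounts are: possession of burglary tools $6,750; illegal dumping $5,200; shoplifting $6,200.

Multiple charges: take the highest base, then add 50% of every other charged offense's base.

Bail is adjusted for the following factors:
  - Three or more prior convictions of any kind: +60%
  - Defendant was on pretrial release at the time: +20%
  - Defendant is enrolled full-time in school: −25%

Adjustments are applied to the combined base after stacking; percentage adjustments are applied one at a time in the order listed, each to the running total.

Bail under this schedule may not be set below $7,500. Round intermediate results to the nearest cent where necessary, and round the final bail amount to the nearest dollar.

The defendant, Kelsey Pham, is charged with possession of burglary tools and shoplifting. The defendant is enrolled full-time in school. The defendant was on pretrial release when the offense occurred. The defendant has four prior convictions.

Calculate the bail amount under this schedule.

$14,184

Base amounts from the schedule: possession of burglary tools $6,750; shoplifting $6,200.
Stacking rule: highest base plus 50% of each additional charge. Highest is possession of burglary tools at $6,750. Additional: $6,200 × 50% = $3,100. Combined base = $6,750 + $3,100 = $9,850.
Three or more prior convictions of any kind (+60%): $9,850 × 1.6 = $15,760.
Defendant was on pretrial release at the time (+20%): $15,760 × 1.2 = $18,912.
Defendant is enrolled full-time in school (−25%): $18,912 × 0.75 = $14,184.
$14,184 is at or above the $7,500 minimum.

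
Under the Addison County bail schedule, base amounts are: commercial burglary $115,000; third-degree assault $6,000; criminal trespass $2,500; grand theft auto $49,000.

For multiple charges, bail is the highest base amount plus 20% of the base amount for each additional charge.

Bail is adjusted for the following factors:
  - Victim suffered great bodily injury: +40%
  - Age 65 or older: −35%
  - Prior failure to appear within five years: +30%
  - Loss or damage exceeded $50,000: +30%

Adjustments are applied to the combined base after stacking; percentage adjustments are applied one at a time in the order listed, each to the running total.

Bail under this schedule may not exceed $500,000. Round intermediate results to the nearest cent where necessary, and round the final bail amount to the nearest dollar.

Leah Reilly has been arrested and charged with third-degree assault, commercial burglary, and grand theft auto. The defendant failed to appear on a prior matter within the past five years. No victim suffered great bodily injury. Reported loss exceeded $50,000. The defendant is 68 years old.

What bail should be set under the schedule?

Base amounts from the schedule: third-degree assault $6,000; commercial burglary $115,000; grand theft auto $49,000.
Stacking rule: highest base plus 20% of each additional charge. Highest is commercial burglary at $115,000. Additional: $6,000 × 20% = $1,200; $49,000 × 20% = $9,800. Combined base = $115,000 + $11,000 = $126,000.
Age 65 or older (−35%): $126,000 × 0.65 = $81,900.
Prior failure to appear within five years (+30%): $81,900 × 1.3 = $106,470.
Loss or damage exceeded $50,000 (+30%): $106,470 × 1.3 = $138,411.
$138,411 is within the $500,000 maximum.

$138,411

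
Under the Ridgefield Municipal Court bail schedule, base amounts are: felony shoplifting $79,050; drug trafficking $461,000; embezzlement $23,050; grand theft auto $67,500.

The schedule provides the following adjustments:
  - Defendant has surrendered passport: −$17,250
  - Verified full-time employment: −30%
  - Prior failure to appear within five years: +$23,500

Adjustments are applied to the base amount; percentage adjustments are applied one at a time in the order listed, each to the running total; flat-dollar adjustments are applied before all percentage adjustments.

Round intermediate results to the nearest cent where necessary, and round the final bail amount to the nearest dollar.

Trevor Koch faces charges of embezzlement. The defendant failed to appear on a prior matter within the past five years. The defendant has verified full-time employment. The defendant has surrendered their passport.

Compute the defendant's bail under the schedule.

$20,510

Base amounts from the schedule: embezzlement $23,050.
Single charge. Combined base = $23,050.
Defendant has surrendered passport (−$17,250 flat): $23,050 − $17,250 = $5,800.
Prior failure to appear within five years (+$23,500 flat): $5,800 + $23,500 = $29,300.
Verified full-time employment (−30%): $29,300 × 0.7 = $20,510.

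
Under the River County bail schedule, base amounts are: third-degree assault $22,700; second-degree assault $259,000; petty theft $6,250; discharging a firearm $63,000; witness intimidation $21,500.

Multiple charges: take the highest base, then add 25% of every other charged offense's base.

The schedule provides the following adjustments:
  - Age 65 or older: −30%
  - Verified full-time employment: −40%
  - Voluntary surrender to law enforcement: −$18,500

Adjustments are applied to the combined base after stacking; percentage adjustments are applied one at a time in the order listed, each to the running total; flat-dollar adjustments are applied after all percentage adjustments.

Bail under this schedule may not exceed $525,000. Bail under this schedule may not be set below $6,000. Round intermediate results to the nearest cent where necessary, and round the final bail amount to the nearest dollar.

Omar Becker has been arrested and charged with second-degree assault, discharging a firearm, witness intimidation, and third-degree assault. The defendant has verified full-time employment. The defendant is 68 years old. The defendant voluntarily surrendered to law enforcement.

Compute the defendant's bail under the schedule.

$101,536

Base amounts from the schedule: second-degree assault $259,000; discharging a firearm $63,000; witness intimidation $21,500; third-degree assault $22,700.
Stacking rule: highest base plus 25% of each additional charge. Highest is second-degree assault at $259,000. Additional: $63,000 × 25% = $15,750; $21,500 × 25% = $5,375; $22,700 × 25% = $5,675. Combined base = $259,000 + $26,800 = $285,800.
Age 65 or older (−30%): $285,800 × 0.7 = $200,060.
Verified full-time employment (−40%): $200,060 × 0.6 = $120,036.
Voluntary surrender to law enforcement (−$18,500 flat): $120,036 − $18,500 = $101,536.
$101,536 is within the $525,000 maximum.
$101,536 is at or above the $6,000 minimum.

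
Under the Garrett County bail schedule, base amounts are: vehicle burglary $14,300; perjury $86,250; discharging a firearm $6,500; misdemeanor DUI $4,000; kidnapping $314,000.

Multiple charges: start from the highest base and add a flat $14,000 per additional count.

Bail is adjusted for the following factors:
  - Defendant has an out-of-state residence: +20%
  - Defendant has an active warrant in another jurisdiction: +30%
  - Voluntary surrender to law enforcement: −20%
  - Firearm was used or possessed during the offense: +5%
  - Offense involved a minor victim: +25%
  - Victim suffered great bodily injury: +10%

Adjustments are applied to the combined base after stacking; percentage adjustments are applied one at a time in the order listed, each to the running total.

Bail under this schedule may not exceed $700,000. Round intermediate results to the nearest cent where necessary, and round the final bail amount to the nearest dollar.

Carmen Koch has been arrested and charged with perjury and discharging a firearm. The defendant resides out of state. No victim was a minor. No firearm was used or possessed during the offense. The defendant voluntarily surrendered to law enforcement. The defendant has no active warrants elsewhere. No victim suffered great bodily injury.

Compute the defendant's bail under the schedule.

$96,240

Base amounts from the schedule: perjury $86,250; discharging a firearm $6,500.
Stacking rule: highest base plus $14,000 per additional charge. Highest is perjury at $86,250; 1 additional charge → +$14,000. Combined base = $100,250.
Defendant has an out-of-state residence (+20%): $100,250 × 1.2 = $120,300.
Voluntary surrender to law enforcement (−20%): $120,300 × 0.8 = $96,240.
$96,240 is within the $700,000 maximum.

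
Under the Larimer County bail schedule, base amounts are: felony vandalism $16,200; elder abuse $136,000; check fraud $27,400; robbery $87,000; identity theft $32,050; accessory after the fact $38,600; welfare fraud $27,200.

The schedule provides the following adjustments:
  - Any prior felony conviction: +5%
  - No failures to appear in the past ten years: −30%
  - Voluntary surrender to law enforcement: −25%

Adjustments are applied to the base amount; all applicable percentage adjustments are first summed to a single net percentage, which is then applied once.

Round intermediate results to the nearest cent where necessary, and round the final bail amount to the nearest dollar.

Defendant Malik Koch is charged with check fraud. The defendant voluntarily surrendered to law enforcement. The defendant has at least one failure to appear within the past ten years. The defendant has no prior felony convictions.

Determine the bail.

$20,550

Base amounts from the schedule: check fraud $27,400.
Single charge. Combined base = $27,400.
Voluntary surrender to law enforcement (−25%): $27,400 × 0.75 = $20,550.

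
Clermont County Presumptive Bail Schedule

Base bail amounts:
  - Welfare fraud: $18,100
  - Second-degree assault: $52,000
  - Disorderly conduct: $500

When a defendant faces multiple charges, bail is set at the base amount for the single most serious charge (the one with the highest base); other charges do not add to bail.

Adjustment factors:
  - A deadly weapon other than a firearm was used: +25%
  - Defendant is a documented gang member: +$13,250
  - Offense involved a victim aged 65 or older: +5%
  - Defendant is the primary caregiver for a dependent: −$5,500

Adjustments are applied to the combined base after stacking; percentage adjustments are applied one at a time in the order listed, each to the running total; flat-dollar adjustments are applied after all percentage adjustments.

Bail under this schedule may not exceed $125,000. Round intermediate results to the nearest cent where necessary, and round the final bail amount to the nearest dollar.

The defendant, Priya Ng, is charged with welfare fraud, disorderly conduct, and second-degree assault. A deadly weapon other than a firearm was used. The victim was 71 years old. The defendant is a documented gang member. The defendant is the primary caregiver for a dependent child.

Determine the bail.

Base amounts from the schedule: welfare fraud $18,100; disorderly conduct $500; second-degree assault $52,000.
Stacking rule: use the highest base only. Highest is second-degree assault at $52,000. Combined base = $52,000.
A deadly weapon other than a firearm was used (+25%): $52,000 × 1.25 = $65,000.
Offense involved a victim aged 65 or older (+5%): $65,000 × 1.05 = $68,250.
Defendant is a documented gang member (+$13,250 flat): $68,250 + $13,250 = $81,500.
Defendant is the primary caregiver for a dependent (−$5,500 flat): $81,500 − $5,500 = $76,000.
$76,000 is within the $125,000 maximum.

$76,000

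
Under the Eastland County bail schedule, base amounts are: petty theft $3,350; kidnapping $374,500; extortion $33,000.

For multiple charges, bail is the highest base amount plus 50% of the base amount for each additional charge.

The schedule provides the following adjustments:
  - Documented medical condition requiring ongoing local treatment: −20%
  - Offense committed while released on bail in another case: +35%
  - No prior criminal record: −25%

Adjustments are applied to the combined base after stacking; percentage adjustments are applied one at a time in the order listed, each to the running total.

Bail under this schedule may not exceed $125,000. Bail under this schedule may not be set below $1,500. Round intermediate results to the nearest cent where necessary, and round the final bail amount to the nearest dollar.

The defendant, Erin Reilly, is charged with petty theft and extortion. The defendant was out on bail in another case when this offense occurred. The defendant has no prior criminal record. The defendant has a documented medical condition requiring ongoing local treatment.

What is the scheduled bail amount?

$28,087

Base amounts from the schedule: petty theft $3,350; extortion $33,000.
Stacking rule: highest base plus 50% of each additional charge. Highest is extortion at $33,000. Additional: $3,350 × 50% = $1,675. Combined base = $33,000 + $1,675 = $34,675.
Documented medical condition requiring ongoing local treatment (−20%): $34,675 × 0.8 = $27,740.
Offense committed while released on bail in another case (+35%): $27,740 × 1.35 = $37,449.
No prior criminal record (−25%): $37,449 × 0.75 = $28,086.75.
$28,086.75 is within the $125,000 maximum.
$28,086.75 is at or above the $1,500 minimum.
Rounded to the nearest dollar: $28,087.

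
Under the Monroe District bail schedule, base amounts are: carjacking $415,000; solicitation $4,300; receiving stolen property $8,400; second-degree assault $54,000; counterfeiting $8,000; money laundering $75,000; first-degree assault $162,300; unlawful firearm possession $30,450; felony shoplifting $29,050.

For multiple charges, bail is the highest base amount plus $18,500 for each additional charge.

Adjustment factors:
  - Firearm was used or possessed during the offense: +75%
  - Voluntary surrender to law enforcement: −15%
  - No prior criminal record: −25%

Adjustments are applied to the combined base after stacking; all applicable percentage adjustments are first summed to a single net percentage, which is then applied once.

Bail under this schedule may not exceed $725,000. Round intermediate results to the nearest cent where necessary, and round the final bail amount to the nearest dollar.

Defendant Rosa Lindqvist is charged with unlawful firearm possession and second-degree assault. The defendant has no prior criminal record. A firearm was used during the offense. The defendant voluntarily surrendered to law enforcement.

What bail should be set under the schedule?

Base amounts from the schedule: unlawful firearm possession $30,450; second-degree assault $54,000.
Stacking rule: highest base plus $18,500 per additional charge. Highest is second-degree assault at $54,000; 1 additional charge → +$18,500. Combined base = $72,500.
Net percentage adjustment: +75% −15% −25% = +35%. $72,500 × 1.35 = $97,875.
$97,875 is within the $725,000 maximum.

$97,875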